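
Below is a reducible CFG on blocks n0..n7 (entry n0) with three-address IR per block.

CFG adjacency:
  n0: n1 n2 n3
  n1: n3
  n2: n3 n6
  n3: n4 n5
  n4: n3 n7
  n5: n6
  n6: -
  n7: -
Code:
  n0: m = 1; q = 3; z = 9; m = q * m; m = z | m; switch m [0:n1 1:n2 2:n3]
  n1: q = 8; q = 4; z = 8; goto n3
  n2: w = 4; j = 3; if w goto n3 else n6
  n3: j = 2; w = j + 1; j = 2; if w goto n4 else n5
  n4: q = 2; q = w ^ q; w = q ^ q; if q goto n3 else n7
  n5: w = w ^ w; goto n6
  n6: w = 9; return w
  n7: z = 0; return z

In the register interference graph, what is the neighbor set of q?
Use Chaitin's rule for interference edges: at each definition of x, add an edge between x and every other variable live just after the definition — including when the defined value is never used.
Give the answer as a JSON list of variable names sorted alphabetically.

Answer: ["m", "w", "z"]

Analysis:
Block summaries:
  n0: def={m,q,z} ue=∅
  n1: def={q,z} ue=∅
  n2: def={j,w} ue=∅
  n3: def={j,w} ue=∅
  n4: def={q,w} ue={w}
  n5: def={w} ue={w}
  n6: def={w} ue=∅
  n7: def={z} ue=∅

Live sets:
  live n0: ∅→∅
  live n1: ∅→∅
  live n2: ∅→∅
  live n3: ∅→{w}
  live n4: {w}→∅
  live n5: {w}→∅
  live n6: ∅→∅
  live n7: ∅→∅

Interfere edges:
  j↔{w}
  m↔{q,z}
  q↔{m,w,z}
  w↔{j,q}
  z↔{m,q}

N(q) = ["m", "w", "z"]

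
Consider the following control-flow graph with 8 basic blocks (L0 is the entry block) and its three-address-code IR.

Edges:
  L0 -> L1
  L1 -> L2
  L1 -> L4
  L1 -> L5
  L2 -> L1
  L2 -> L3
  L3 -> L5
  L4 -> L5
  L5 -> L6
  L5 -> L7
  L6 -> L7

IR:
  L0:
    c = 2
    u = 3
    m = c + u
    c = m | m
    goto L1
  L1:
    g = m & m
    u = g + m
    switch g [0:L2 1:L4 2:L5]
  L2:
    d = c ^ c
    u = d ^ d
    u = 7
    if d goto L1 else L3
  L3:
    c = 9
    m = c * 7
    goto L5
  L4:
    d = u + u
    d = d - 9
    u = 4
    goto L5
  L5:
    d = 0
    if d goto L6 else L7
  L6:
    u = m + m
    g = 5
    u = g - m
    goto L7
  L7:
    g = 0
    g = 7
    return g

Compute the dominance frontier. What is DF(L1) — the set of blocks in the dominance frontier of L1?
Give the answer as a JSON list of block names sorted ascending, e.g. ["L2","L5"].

Answer: ["L1"]

Derivation:
idom tree: L1←L0 L2←L1 L3←L2 L4←L1 L5←L1 L6←L5 L7←L5
Dom at joins:
  L1: preds {L0,L2}: {L0} ∩ {L0,L1,L2} = {L0}; idom=L0
  L5: preds {L1,L3,L4}: {L0,L1} ∩ {L0,L1,L2,L3} ∩ {L0,L1,L4} = {L0,L1}; idom=L1
  L7: preds {L5,L6}: {L0,L1,L5} ∩ {L0,L1,L5,L6} = {L0,L1,L5}; idom=L5

DF derivation:
  L1←L0: walk · to L0
  L1←L2: walk L2→L1 to L0
  L5←L1: walk · to L1
  L5←L3: walk L3→L2 to L1
  L5←L4: walk L4 to L1
  L7←L5: walk · to L5
  L7←L6: walk L6 to L5
  L0: DF=∅
  L1: DF={L1}
  L2: DF={L1,L5}
  L3: DF={L5}
  L4: DF={L5}
  L5: DF=∅
  L6: DF={L7}
  L7: DF=∅

DF(L1) = ["L1"]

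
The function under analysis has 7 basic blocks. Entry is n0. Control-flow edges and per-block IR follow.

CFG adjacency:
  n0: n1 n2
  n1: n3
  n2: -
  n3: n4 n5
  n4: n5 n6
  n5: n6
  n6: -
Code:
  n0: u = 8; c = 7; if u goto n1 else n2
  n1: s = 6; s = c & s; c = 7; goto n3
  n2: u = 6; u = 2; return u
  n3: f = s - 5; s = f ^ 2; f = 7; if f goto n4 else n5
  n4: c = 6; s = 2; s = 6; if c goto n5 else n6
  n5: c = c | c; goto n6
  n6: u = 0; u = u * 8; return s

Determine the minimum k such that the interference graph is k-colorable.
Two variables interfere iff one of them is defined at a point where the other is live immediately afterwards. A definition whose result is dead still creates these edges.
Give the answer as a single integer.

Answer: 3

Working:
Per-block:
  n0: def={c,u} ue=∅
  n1: def={c,s} ue={c}
  n2: def={u} ue=∅
  n3: def={f,s} ue={s}
  n4: def={c,s} ue=∅
  n5: def={c} ue={c}
  n6: def={u} ue={s}

Live sets:
  live n0: ∅→{c}
  live n1: {c}→{c,s}
  live n2: ∅→∅
  live n3: {c,s}→{c,s}
  live n4: ∅→{c,s}
  live n5: {c,s}→{s}
  live n6: {s}→∅

Interfere edges:
  c↔{f,s,u}
  f↔{c,s}
  s↔{c,f,u}
  u↔{c,s}

Registers:
  clique {c,f,s} ⇒ need ≥ 3
  3-colouring: c0={c}  c1={s}  c2={f,u}
  χ = 3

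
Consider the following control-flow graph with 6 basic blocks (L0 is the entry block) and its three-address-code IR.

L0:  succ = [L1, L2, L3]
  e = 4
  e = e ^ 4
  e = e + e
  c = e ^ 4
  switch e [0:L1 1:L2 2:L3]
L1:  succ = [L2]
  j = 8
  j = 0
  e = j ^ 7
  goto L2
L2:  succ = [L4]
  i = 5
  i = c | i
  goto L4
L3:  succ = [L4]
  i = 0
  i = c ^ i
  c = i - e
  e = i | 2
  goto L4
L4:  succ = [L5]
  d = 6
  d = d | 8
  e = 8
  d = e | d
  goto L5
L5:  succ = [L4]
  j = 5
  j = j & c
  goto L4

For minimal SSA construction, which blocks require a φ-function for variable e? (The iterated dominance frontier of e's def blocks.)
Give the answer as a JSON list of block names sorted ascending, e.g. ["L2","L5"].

idom tree: L1←L0 L2←L0 L3←L0 L4←L0 L5←L4
Dom at joins:
  L2: preds {L0,L1}: {L0} ∩ {L0,L1} = {L0}; idom=L0
  L4: preds {L2,L3,L5}: {L0,L2} ∩ {L0,L3} ∩ {L0,L4,L5} = {L0}; idom=L0

Frontier:
  join L2 pred L0: · stop@L0
  join L2 pred L1: L1 stop@L0
  join L4 pred L2: L2 stop@L0
  join L4 pred L3: L3 stop@L0
  join L4 pred L5: L5→L4 stop@L0
  DF(L0)=∅
  DF(L1)={L2}
  DF(L2)={L4}
  DF(L3)={L4}
  DF(L4)={L4}
  DF(L5)={L4}

φ for e: defs {L0,L1,L3,L4}
  DF⁺ = {L2,L4}

Answer: ["L2", "L4"]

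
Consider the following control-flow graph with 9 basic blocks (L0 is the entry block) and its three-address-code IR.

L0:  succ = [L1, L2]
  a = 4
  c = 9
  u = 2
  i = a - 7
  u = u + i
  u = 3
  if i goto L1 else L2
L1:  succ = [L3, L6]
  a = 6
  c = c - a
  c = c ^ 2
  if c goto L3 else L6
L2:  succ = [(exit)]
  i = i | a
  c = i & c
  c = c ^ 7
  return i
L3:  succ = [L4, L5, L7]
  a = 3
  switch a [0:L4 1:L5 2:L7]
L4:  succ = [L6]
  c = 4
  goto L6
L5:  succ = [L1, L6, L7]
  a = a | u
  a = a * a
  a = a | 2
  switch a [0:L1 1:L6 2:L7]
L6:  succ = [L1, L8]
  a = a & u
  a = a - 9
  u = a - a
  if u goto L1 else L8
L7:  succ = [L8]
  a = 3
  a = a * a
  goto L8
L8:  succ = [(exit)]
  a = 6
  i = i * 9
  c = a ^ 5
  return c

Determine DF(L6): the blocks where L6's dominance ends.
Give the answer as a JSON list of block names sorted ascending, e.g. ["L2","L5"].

Answer: ["L1", "L8"]

Analysis:
idom tree: L1←L0 L2←L0 L3←L1 L4←L3 L5←L3 L6←L1 L7←L3 L8←L1
Dom at joins:
  L1: preds {L0,L5,L6}: {L0} ∩ {L0,L1,L3,L5} ∩ {L0,L1,L6} = {L0}; idom=L0
  L6: preds {L1,L4,L5}: {L0,L1} ∩ {L0,L1,L3,L4} ∩ {L0,L1,L3,L5} = {L0,L1}; idom=L1
  L7: preds {L3,L5}: {L0,L1,L3} ∩ {L0,L1,L3,L5} = {L0,L1,L3}; idom=L3
  L8: preds {L6,L7}: {L0,L1,L6} ∩ {L0,L1,L3,L7} = {L0,L1}; idom=L1

DF walk-up:
  join L1 pred L0: · stop@L0
  join L1 pred L5: L5→L3→L1 stop@L0
  join L1 pred L6: L6→L1 stop@L0
  join L6 pred L1: · stop@L1
  join L6 pred L4: L4→L3 stop@L1
  join L6 pred L5: L5→L3 stop@L1
  join L7 pred L3: · stop@L3
  join L7 pred L5: L5 stop@L3
  join L8 pred L6: L6 stop@L1
  join L8 pred L7: L7→L3 stop@L1
  L0 → ∅
  L1 → {L1}
  L2 → ∅
  L3 → {L1,L6,L8}
  L4 → {L6}
  L5 → {L1,L6,L7}
  L6 → {L1,L8}
  L7 → {L8}
  L8 → ∅

DF(L6) = ["L1", "L8"]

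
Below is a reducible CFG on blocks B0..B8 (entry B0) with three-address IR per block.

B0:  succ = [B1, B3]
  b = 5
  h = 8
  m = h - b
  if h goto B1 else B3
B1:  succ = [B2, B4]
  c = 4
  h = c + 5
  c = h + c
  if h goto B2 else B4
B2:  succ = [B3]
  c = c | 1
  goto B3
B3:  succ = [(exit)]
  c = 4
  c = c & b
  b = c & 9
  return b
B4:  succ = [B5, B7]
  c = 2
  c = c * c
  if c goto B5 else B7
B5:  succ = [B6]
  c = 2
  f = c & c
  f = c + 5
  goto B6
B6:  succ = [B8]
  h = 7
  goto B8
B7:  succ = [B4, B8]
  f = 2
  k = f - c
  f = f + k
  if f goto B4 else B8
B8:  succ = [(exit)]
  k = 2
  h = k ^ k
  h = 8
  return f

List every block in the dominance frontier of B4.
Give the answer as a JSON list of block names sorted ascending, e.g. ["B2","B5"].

idom tree: B1←B0 B2←B1 B3←B0 B4←B1 B5←B4 B6←B5 B7←B4 B8←B4
Join-block Dom:
  B3: preds {B0,B2}: {B0} ∩ {B0,B1,B2} = {B0}; idom=B0
  B4: preds {B1,B7}: {B0,B1} ∩ {B0,B1,B4,B7} = {B0,B1}; idom=B1
  B8: preds {B6,B7}: {B0,B1,B4,B5,B6} ∩ {B0,B1,B4,B7} = {B0,B1,B4}; idom=B4

Frontier:
  B3←B0: walk · to B0
  B3←B2: walk B2→B1 to B0
  B4←B1: walk · to B1
  B4←B7: walk B7→B4 to B1
  B8←B6: walk B6→B5 to B4
  B8←B7: walk B7 to B4
  DF(B0)=∅
  DF(B1)={B3}
  DF(B2)={B3}
  DF(B3)=∅
  DF(B4)={B4}
  DF(B5)={B8}
  DF(B6)={B8}
  DF(B7)={B4,B8}
  DF(B8)=∅

DF(B4) = ["B4"]

Answer: ["B4"]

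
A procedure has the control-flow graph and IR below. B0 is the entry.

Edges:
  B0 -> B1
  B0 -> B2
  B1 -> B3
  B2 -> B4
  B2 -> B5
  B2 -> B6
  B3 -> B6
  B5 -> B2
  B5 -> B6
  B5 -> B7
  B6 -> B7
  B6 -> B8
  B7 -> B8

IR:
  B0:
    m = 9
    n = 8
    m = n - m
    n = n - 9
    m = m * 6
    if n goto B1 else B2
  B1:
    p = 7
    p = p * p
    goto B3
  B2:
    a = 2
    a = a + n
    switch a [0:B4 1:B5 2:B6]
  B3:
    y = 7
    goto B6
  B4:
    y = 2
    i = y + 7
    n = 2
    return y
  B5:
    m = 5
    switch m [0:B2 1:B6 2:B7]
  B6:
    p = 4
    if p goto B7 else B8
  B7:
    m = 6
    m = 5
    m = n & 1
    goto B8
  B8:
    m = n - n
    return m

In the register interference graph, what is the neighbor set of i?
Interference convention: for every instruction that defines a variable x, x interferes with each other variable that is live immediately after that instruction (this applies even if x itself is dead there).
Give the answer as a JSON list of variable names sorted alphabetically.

Answer: ["y"]

Derivation:
def/use:
  B0: def={m,n} ue=∅
  B1: def={p} ue=∅
  B2: def={a} ue={n}
  B3: def={y} ue=∅
  B4: def={i,n,y} ue=∅
  B5: def={m} ue=∅
  B6: def={p} ue=∅
  B7: def={m} ue={n}
  B8: def={m} ue={n}

Liveness:
  B0: in=∅ out={n}
  B1: in={n} out={n}
  B2: in={n} out={n}
  B3: in={n} out={n}
  B4: in=∅ out=∅
  B5: in={n} out={n}
  B6: in={n} out={n}
  B7: in={n} out={n}
  B8: in={n} out=∅

Conflict graph:
  a: {n}
  i: {y}
  m: {n}
  n: {a,m,p,y}
  p: {n}
  y: {i,n}

N(i) = ["y"]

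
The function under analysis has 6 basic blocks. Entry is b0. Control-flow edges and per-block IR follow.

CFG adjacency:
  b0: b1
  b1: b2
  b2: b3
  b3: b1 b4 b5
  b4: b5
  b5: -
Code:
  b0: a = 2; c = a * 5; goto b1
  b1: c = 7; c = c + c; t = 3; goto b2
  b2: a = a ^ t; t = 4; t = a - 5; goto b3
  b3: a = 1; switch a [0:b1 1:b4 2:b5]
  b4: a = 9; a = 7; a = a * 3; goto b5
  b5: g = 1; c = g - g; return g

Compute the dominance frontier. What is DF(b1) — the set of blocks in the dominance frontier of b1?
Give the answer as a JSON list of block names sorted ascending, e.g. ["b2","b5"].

idom tree: b1←b0 b2←b1 b3←b2 b4←b3 b5←b3
Join-block Dom:
  b1: preds {b0,b3}: {b0} ∩ {b0,b1,b2,b3} = {b0}; idom=b0
  b5: preds {b3,b4}: {b0,b1,b2,b3} ∩ {b0,b1,b2,b3,b4} = {b0,b1,b2,b3}; idom=b3

Frontier:
  b1←b0: walk · to b0
  b1←b3: walk b3→b2→b1 to b0
  b5←b3: walk · to b3
  b5←b4: walk b4 to b3
  b0: DF=∅
  b1: DF={b1}
  b2: DF={b1}
  b3: DF={b1}
  b4: DF={b5}
  b5: DF=∅

DF(b1) = ["b1"]

Answer: ["b1"]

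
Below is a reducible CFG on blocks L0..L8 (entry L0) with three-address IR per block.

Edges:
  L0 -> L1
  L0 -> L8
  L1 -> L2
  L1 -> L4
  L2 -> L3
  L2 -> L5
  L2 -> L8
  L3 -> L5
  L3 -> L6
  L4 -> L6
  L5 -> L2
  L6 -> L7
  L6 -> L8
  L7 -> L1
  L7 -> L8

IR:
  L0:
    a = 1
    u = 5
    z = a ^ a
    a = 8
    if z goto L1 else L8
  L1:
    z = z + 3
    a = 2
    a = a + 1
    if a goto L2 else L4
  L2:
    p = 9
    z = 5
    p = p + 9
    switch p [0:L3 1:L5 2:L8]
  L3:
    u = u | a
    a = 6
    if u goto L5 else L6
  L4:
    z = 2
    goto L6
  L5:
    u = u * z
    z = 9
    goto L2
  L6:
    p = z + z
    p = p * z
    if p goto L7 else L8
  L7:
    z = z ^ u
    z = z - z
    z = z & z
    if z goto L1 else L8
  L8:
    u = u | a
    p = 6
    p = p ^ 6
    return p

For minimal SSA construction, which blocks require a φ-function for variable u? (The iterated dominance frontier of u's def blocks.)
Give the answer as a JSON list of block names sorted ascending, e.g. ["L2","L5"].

Answer: ["L1", "L2", "L5", "L6", "L8"]

Analysis:
idom tree: L1←L0 L2←L1 L3←L2 L4←L1 L5←L2 L6←L1 L7←L6 L8←L0
Dom at joins:
  L1: preds {L0,L7}: {L0} ∩ {L0,L1,L6,L7} = {L0}; idom=L0
  L2: preds {L1,L5}: {L0,L1} ∩ {L0,L1,L2,L5} = {L0,L1}; idom=L1
  L5: preds {L2,L3}: {L0,L1,L2} ∩ {L0,L1,L2,L3} = {L0,L1,L2}; idom=L2
  L6: preds {L3,L4}: {L0,L1,L2,L3} ∩ {L0,L1,L4} = {L0,L1}; idom=L1
  L8: preds {L0,L2,L6,L7}: {L0} ∩ {L0,L1,L2} ∩ {L0,L1,L6} ∩ {L0,L1,L6,L7} = {L0}; idom=L0

Frontier:
  L1←L0: walk · to L0
  L1←L7: walk L7→L6→L1 to L0
  L2←L1: walk · to L1
  L2←L5: walk L5→L2 to L1
  L5←L2: walk · to L2
  L5←L3: walk L3 to L2
  L6←L3: walk L3→L2 to L1
  L6←L4: walk L4 to L1
  L8←L0: walk · to L0
  L8←L2: walk L2→L1 to L0
  L8←L6: walk L6→L1 to L0
  L8←L7: walk L7→L6→L1 to L0
  DF(L0)=∅
  DF(L1)={L1,L8}
  DF(L2)={L2,L6,L8}
  DF(L3)={L5,L6}
  DF(L4)={L6}
  DF(L5)={L2}
  DF(L6)={L1,L8}
  DF(L7)={L1,L8}
  DF(L8)=∅

φ for u: defs {L0,L3,L5,L8}
  DF⁺ = {L1,L2,L5,L6,L8}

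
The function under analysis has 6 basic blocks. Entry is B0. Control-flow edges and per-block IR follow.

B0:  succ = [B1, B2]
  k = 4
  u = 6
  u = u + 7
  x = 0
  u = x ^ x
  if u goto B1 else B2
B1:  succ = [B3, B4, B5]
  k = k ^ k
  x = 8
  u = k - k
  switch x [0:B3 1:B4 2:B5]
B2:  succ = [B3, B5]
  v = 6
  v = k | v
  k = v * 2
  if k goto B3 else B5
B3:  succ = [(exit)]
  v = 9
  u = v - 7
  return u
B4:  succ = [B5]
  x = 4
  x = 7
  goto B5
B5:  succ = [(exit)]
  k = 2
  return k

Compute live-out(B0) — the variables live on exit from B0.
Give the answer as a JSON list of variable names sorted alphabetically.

Answer: ["k"]

Working:
Per-block:
  B0: def={k,u,x} ue=∅
  B1: def={k,u,x} ue={k}
  B2: def={k,v} ue={k}
  B3: def={u,v} ue=∅
  B4: def={x} ue=∅
  B5: def={k} ue=∅

Backward fixpoint:
  B0: in=∅ out={k}
  B1: in={k} out=∅
  B2: in={k} out=∅
  B3: in=∅ out=∅
  B4: in=∅ out=∅
  B5: in=∅ out=∅

live-out(B0) = ["k"]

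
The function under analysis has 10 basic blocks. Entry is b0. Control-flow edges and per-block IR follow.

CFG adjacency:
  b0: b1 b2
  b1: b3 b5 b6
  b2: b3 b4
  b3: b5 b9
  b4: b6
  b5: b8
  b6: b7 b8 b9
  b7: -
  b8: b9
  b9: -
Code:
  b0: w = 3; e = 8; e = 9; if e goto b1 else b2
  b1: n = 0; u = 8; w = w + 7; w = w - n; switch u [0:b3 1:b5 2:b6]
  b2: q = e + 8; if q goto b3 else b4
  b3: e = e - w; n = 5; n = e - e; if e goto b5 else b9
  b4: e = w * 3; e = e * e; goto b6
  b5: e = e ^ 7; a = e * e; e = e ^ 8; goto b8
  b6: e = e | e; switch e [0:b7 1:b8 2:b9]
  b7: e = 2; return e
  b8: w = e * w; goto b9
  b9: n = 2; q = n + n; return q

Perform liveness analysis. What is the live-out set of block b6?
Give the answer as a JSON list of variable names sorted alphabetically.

def/use:
  b0: {e,w} / ∅
  b1: {n,u,w} / {w}
  b2: {q} / {e}
  b3: {e,n} / {e,w}
  b4: {e} / {w}
  b5: {a,e} / {e}
  b6: {e} / {e}
  b7: {e} / ∅
  b8: {w} / {e,w}
  b9: {n,q} / ∅

Liveness:
  b0: in=∅ out={e,w}
  b1: in={e,w} out={e,w}
  b2: in={e,w} out={e,w}
  b3: in={e,w} out={e,w}
  b4: in={w} out={e,w}
  b5: in={e,w} out={e,w}
  b6: in={e,w} out={e,w}
  b7: in=∅ out=∅
  b8: in={e,w} out=∅
  b9: in=∅ out=∅

live-out(b6) = ["e", "w"]

Answer: ["e", "w"]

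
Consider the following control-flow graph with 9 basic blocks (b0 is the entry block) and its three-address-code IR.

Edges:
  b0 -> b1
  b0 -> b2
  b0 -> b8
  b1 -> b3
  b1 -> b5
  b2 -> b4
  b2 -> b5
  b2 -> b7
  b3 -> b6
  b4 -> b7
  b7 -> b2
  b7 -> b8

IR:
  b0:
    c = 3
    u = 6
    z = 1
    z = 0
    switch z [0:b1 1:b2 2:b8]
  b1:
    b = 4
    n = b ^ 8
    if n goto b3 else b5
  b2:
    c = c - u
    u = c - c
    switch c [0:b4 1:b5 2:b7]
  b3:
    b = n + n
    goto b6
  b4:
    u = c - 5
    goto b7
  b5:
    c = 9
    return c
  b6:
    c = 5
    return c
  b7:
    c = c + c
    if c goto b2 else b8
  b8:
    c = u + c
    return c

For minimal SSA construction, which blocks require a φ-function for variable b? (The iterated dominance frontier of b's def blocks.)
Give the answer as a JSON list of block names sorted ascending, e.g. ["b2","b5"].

Answer: ["b5"]

Working:
idom tree: b1←b0 b2←b0 b3←b1 b4←b2 b5←b0 b6←b3 b7←b2 b8←b0
Join-block Dom:
  b2: preds {b0,b7}: {b0} ∩ {b0,b2,b7} = {b0}; idom=b0
  b5: preds {b1,b2}: {b0,b1} ∩ {b0,b2} = {b0}; idom=b0
  b7: preds {b2,b4}: {b0,b2} ∩ {b0,b2,b4} = {b0,b2}; idom=b2
  b8: preds {b0,b7}: {b0} ∩ {b0,b2,b7} = {b0}; idom=b0

Frontier:
  join b2 pred b0: · stop@b0
  join b2 pred b7: b7→b2 stop@b0
  join b5 pred b1: b1 stop@b0
  join b5 pred b2: b2 stop@b0
  join b7 pred b2: · stop@b2
  join b7 pred b4: b4 stop@b2
  join b8 pred b0: · stop@b0
  join b8 pred b7: b7→b2 stop@b0
  b0 → ∅
  b1 → {b5}
  b2 → {b2,b5,b8}
  b3 → ∅
  b4 → {b7}
  b5 → ∅
  b6 → ∅
  b7 → {b2,b8}
  b8 → ∅

φ for b: defs {b1,b3}
  DF⁺ = {b5}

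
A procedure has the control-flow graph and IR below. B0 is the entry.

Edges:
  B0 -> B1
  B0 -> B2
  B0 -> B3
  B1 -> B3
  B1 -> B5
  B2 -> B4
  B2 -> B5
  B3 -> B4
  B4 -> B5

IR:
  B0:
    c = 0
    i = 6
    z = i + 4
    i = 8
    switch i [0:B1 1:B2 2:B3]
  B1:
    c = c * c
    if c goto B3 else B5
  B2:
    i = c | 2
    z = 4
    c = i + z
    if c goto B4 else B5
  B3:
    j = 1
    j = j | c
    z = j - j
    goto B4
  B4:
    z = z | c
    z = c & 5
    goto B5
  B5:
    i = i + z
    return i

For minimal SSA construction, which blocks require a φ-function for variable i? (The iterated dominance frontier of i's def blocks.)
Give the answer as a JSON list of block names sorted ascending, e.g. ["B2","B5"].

Answer: ["B4", "B5"]

Derivation:
idom tree: B1←B0 B2←B0 B3←B0 B4←B0 B5←B0
Dom∩ at merges:
  B3: preds {B0,B1}: {B0} ∩ {B0,B1} = {B0}; idom=B0
  B4: preds {B2,B3}: {B0,B2} ∩ {B0,B3} = {B0}; idom=B0
  B5: preds {B1,B2,B4}: {B0,B1} ∩ {B0,B2} ∩ {B0,B4} = {B0}; idom=B0

DF walk-up:
  B3←B0: walk · to B0
  B3←B1: walk B1 to B0
  B4←B2: walk B2 to B0
  B4←B3: walk B3 to B0
  B5←B1: walk B1 to B0
  B5←B2: walk B2 to B0
  B5←B4: walk B4 to B0
  B0 → ∅
  B1 → {B3,B5}
  B2 → {B4,B5}
  B3 → {B4}
  B4 → {B5}
  B5 → ∅

φ for i: defs {B0,B2,B5}
  DF⁺ = {B4,B5}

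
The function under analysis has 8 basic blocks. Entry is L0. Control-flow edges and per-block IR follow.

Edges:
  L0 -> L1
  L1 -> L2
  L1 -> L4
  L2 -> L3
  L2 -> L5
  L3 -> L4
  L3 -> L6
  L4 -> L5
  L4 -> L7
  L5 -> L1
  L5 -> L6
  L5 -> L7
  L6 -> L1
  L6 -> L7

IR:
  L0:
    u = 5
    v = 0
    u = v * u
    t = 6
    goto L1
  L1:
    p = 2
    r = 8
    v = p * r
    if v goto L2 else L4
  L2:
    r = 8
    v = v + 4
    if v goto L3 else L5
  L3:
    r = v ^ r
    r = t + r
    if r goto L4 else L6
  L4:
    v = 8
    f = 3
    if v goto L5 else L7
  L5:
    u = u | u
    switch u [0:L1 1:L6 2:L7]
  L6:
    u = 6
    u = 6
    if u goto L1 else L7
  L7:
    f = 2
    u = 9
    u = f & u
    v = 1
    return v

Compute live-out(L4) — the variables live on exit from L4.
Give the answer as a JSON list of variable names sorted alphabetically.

Answer: ["t", "u"]

Analysis:
def/use:
  L0 def {t,u,v} use ∅
  L1 def {p,r,v} use ∅
  L2 def {r,v} use {v}
  L3 def {r} use {r,t,v}
  L4 def {f,v} use ∅
  L5 def {u} use {u}
  L6 def {u} use ∅
  L7 def {f,u,v} use ∅

Liveness:
  L0: in=∅ out={t,u}
  L1: in={t,u} out={t,u,v}
  L2: in={t,u,v} out={r,t,u,v}
  L3: in={r,t,u,v} out={t,u}
  L4: in={t,u} out={t,u}
  L5: in={t,u} out={t,u}
  L6: in={t} out={t,u}
  L7: in=∅ out=∅

live-out(L4) = ["t", "u"]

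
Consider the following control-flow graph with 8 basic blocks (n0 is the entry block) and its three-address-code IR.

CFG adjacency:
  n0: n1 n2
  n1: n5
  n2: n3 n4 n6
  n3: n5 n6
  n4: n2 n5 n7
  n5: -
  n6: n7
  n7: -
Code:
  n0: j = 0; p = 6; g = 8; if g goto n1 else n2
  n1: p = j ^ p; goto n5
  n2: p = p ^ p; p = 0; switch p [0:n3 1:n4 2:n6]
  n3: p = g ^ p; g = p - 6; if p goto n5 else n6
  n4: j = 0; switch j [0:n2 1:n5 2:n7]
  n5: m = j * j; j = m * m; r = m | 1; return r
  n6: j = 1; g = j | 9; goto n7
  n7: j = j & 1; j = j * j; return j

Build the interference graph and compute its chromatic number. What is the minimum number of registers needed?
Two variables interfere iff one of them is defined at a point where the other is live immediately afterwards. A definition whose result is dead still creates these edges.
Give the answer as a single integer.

def/use:
  n0 def {g,j,p} use ∅
  n1 def {p} use {j,p}
  n2 def {p} use {p}
  n3 def {g,p} use {g,p}
  n4 def {j} use ∅
  n5 def {j,m,r} use {j}
  n6 def {g,j} use ∅
  n7 def {j} use {j}

Backward fixpoint:
  n0 li=∅ lo={g,j,p}
  n1 li={j,p} lo={j}
  n2 li={g,j,p} lo={g,j,p}
  n3 li={g,j,p} lo={j}
  n4 li={g,p} lo={g,j,p}
  n5 li={j} lo=∅
  n6 li=∅ lo={j}
  n7 li={j} lo=∅

Interference:
  g: {j,p}
  j: {g,m,p}
  m: {j}
  p: {g,j}
  r: ∅

Registers:
  clique {g,j,p} ⇒ need ≥ 3
  assign g→R1 j→R0 m→R1 p→R2 r→R0 — no edge inside a register ⇒ χ ≤ 3
  χ = 3

Answer: 3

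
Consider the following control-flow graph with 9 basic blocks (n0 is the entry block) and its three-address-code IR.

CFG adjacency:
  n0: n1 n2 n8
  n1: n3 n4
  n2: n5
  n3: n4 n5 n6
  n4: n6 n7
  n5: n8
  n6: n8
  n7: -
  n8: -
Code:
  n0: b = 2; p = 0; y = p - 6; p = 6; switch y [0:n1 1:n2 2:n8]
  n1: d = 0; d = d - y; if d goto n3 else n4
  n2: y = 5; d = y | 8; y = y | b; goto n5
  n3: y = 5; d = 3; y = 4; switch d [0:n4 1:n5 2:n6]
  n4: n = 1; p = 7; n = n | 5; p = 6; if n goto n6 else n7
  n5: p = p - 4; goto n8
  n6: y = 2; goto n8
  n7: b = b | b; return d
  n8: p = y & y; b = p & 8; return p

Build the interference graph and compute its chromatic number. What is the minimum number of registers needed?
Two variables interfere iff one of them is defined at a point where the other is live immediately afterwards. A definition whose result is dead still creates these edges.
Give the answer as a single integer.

Block summaries:
  n0 def {b,p,y} use ∅
  n1 def {d} use {y}
  n2 def {d,y} use {b}
  n3 def {d,y} use ∅
  n4 def {n,p} use ∅
  n5 def {p} use {p}
  n6 def {y} use ∅
  n7 def {b} use {b,d}
  n8 def {b,p} use {y}

Live sets:
  n0: in=∅ out={b,p,y}
  n1: in={b,p,y} out={b,d,p}
  n2: in={b,p} out={p,y}
  n3: in={b,p} out={b,d,p,y}
  n4: in={b,d} out={b,d}
  n5: in={p,y} out={y}
  n6: in=∅ out={y}
  n7: in={b,d} out=∅
  n8: in={y} out=∅

Interfere edges:
  b — {d,n,p,y}
  d — {b,n,p,y}
  n — {b,d,p}
  p — {b,d,n,y}
  y — {b,d,p}

Registers:
  lower bound: {b,d,n,p} mutually conflict ⇒ χ ≥ 4
  4-colouring: c0={b}  c1={d}  c2={p}  c3={n,y}
  χ = 4

Answer: 4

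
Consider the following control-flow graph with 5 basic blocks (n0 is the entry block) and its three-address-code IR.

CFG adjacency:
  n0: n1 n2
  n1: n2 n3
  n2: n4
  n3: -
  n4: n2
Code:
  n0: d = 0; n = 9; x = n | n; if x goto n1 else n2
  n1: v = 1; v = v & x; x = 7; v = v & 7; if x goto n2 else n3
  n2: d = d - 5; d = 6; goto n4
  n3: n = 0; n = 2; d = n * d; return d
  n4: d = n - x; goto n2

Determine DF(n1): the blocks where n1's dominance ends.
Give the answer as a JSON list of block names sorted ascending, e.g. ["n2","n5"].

Answer: ["n2"]

Derivation:
idom tree: n1←n0 n2←n0 n3←n1 n4←n2
Dom at joins:
  n2: preds {n0,n1,n4}: {n0} ∩ {n0,n1} ∩ {n0,n2,n4} = {n0}; idom=n0

DF walk-up:
  n2←n0: walk · to n0
  n2←n1: walk n1 to n0
  n2←n4: walk n4→n2 to n0
  n0: DF=∅
  n1: DF={n2}
  n2: DF={n2}
  n3: DF=∅
  n4: DF={n2}

DF(n1) = ["n2"]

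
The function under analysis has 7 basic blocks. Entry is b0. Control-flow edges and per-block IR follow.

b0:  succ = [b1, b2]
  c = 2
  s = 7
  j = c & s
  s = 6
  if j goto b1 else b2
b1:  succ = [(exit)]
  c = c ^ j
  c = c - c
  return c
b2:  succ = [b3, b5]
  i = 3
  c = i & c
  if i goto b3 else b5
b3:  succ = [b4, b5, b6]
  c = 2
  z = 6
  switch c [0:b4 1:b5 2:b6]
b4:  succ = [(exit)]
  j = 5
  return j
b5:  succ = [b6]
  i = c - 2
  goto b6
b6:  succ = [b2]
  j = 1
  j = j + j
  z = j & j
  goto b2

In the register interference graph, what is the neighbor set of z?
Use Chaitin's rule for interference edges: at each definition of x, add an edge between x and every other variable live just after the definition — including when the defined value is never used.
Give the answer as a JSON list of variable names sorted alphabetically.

Per-block:
  b0: {c,j,s} / ∅
  b1: {c} / {c,j}
  b2: {c,i} / {c}
  b3: {c,z} / ∅
  b4: {j} / ∅
  b5: {i} / {c}
  b6: {j,z} / ∅

Liveness:
  b0 li=∅ lo={c,j}
  b1 li={c,j} lo=∅
  b2 li={c} lo={c}
  b3 li=∅ lo={c}
  b4 li=∅ lo=∅
  b5 li={c} lo={c}
  b6 li={c} lo={c}

Interference:
  c↔{i,j,s,z}
  i↔{c}
  j↔{c,s}
  s↔{c,j}
  z↔{c}

N(z) = ["c"]

Answer: ["c"]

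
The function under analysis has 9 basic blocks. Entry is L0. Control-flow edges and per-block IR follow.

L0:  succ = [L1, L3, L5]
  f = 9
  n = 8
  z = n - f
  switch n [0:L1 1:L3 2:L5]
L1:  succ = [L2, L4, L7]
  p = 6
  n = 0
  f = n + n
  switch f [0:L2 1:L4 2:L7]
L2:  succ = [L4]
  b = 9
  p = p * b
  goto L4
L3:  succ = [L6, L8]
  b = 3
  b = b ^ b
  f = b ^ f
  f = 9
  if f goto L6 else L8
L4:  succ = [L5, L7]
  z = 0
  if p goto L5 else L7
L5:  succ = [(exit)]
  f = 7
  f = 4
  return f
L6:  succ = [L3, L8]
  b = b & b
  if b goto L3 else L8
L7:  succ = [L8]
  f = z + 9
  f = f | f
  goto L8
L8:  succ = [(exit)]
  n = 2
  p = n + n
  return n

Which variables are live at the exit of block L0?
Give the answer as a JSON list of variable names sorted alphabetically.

def/use:
  L0 def {f,n,z} use ∅
  L1 def {f,n,p} use ∅
  L2 def {b,p} use {p}
  L3 def {b,f} use {f}
  L4 def {z} use {p}
  L5 def {f} use ∅
  L6 def {b} use {b}
  L7 def {f} use {z}
  L8 def {n,p} use ∅

Liveness:
  L0 li=∅ lo={f,z}
  L1 li={z} lo={p,z}
  L2 li={p} lo={p}
  L3 li={f} lo={b,f}
  L4 li={p} lo={z}
  L5 li=∅ lo=∅
  L6 li={b,f} lo={f}
  L7 li={z} lo=∅
  L8 li=∅ lo=∅

live-out(L0) = ["f", "z"]

Answer: ["f", "z"]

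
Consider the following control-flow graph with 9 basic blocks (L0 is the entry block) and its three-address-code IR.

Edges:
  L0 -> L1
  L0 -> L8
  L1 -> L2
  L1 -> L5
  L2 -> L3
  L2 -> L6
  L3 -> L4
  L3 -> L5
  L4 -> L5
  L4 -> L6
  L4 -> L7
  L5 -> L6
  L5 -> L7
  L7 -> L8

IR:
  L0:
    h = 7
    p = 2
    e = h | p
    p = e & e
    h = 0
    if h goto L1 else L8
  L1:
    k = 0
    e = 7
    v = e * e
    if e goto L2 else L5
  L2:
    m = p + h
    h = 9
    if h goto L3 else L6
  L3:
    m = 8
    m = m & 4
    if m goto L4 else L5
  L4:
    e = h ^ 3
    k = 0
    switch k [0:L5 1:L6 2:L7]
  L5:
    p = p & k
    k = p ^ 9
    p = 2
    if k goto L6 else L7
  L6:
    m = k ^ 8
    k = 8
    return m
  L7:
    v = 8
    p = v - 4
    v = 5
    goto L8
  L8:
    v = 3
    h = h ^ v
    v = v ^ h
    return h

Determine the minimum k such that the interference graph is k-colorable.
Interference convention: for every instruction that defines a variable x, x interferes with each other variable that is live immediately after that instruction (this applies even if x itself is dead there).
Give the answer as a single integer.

Answer: 5

Working:
Block summaries:
  L0 def {e,h,p} use ∅
  L1 def {e,k,v} use ∅
  L2 def {h,m} use {h,p}
  L3 def {m} use ∅
  L4 def {e,k} use {h}
  L5 def {k,p} use {k,p}
  L6 def {k,m} use {k}
  L7 def {p,v} use ∅
  L8 def {h,v} use {h}

Live sets:
  live L0: ∅→{h,p}
  live L1: {h,p}→{h,k,p}
  live L2: {h,k,p}→{h,k,p}
  live L3: {h,k,p}→{h,k,p}
  live L4: {h,p}→{h,k,p}
  live L5: {h,k,p}→{h,k}
  live L6: {k}→∅
  live L7: {h}→{h}
  live L8: {h}→∅

Interference:
  e: {h,k,p,v}
  h: {e,k,m,p,v}
  k: {e,h,m,p,v}
  m: {h,k,p}
  p: {e,h,k,m,v}
  v: {e,h,k,p}

Colouring:
  {e,h,k,p,v} pairwise interfere (5-clique) ⇒ χ ≥ 5
  5-colouring: R0={h}  R1={k}  R2={p}  R3={e,m}  R4={v}
  χ = 5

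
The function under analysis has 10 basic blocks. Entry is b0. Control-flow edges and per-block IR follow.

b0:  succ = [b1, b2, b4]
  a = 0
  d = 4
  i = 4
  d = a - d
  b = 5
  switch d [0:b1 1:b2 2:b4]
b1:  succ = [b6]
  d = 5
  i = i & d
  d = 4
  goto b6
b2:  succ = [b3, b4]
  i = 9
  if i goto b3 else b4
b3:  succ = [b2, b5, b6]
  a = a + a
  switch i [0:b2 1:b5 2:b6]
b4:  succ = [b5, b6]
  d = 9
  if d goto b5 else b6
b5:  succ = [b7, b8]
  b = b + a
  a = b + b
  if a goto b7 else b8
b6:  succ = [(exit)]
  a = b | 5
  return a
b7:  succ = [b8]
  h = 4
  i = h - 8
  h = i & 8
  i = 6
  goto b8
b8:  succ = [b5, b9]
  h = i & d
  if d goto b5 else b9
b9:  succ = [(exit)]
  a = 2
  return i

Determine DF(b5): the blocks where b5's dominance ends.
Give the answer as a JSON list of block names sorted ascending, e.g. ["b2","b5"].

idom tree: b1←b0 b2←b0 b3←b2 b4←b0 b5←b0 b6←b0 b7←b5 b8←b5 b9←b8
Join-block Dom:
  b2: preds {b0,b3}: {b0} ∩ {b0,b2,b3} = {b0}; idom=b0
  b4: preds {b0,b2}: {b0} ∩ {b0,b2} = {b0}; idom=b0
  b5: preds {b3,b4,b8}: {b0,b2,b3} ∩ {b0,b4} ∩ {b0,b5,b8} = {b0}; idom=b0
  b6: preds {b1,b3,b4}: {b0,b1} ∩ {b0,b2,b3} ∩ {b0,b4} = {b0}; idom=b0
  b8: preds {b5,b7}: {b0,b5} ∩ {b0,b5,b7} = {b0,b5}; idom=b5

DF derivation:
  b2←b0: walk · to b0
  b2←b3: walk b3→b2 to b0
  b4←b0: walk · to b0
  b4←b2: walk b2 to b0
  b5←b3: walk b3→b2 to b0
  b5←b4: walk b4 to b0
  b5←b8: walk b8→b5 to b0
  b6←b1: walk b1 to b0
  b6←b3: walk b3→b2 to b0
  b6←b4: walk b4 to b0
  b8←b5: walk · to b5
  b8←b7: walk b7 to b5
  b0 → ∅
  b1 → {b6}
  b2 → {b2,b4,b5,b6}
  b3 → {b2,b5,b6}
  b4 → {b5,b6}
  b5 → {b5}
  b6 → ∅
  b7 → {b8}
  b8 → {b5}
  b9 → ∅

DF(b5) = ["b5"]

Answer: ["b5"]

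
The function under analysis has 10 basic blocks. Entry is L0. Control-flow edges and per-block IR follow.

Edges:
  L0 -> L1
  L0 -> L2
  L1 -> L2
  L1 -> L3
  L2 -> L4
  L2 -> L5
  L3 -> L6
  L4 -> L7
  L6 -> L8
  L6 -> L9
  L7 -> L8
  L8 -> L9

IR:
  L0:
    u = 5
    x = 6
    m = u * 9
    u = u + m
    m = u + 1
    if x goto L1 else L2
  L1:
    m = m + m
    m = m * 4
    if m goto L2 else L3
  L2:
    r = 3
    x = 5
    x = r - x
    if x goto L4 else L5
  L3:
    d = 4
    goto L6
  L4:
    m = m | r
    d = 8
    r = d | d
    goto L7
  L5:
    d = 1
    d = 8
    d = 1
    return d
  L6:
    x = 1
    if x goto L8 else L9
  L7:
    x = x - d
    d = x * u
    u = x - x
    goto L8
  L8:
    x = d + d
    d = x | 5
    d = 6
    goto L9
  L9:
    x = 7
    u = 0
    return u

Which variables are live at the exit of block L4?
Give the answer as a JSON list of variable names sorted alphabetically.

Per-block:
  L0: def={m,u,x} ue=∅
  L1: def={m} ue={m}
  L2: def={r,x} ue=∅
  L3: def={d} ue=∅
  L4: def={d,m,r} ue={m,r}
  L5: def={d} ue=∅
  L6: def={x} ue=∅
  L7: def={d,u,x} ue={d,u,x}
  L8: def={d,x} ue={d}
  L9: def={u,x} ue=∅

Live sets:
  L0: in=∅ out={m,u}
  L1: in={m,u} out={m,u}
  L2: in={m,u} out={m,r,u,x}
  L3: in=∅ out={d}
  L4: in={m,r,u,x} out={d,u,x}
  L5: in=∅ out=∅
  L6: in={d} out={d}
  L7: in={d,u,x} out={d}
  L8: in={d} out=∅
  L9: in=∅ out=∅

live-out(L4) = ["d", "u", "x"]

Answer: ["d", "u", "x"]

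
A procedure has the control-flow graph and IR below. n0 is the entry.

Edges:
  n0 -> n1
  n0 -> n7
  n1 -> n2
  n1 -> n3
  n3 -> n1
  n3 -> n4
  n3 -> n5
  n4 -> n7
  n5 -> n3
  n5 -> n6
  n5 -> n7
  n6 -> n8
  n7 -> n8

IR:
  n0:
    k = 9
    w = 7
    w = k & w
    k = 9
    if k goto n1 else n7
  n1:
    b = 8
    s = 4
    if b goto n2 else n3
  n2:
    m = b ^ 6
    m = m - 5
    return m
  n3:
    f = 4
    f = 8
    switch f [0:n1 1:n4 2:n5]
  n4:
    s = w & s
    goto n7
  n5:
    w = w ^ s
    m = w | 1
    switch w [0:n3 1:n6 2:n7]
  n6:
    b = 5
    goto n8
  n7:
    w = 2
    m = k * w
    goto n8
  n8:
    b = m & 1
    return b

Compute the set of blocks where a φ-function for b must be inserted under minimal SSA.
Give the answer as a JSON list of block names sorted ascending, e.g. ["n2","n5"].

idom tree: n1←n0 n2←n1 n3←n1 n4←n3 n5←n3 n6←n5 n7←n0 n8←n0
Join-block Dom:
  n1: preds {n0,n3}: {n0} ∩ {n0,n1,n3} = {n0}; idom=n0
  n3: preds {n1,n5}: {n0,n1} ∩ {n0,n1,n3,n5} = {n0,n1}; idom=n1
  n7: preds {n0,n4,n5}: {n0} ∩ {n0,n1,n3,n4} ∩ {n0,n1,n3,n5} = {n0}; idom=n0
  n8: preds {n6,n7}: {n0,n1,n3,n5,n6} ∩ {n0,n7} = {n0}; idom=n0

Frontier:
  n1←n0: walk · to n0
  n1←n3: walk n3→n1 to n0
  n3←n1: walk · to n1
  n3←n5: walk n5→n3 to n1
  n7←n0: walk · to n0
  n7←n4: walk n4→n3→n1 to n0
  n7←n5: walk n5→n3→n1 to n0
  n8←n6: walk n6→n5→n3→n1 to n0
  n8←n7: walk n7 to n0
  n0: DF=∅
  n1: DF={n1,n7,n8}
  n2: DF=∅
  n3: DF={n1,n3,n7,n8}
  n4: DF={n7}
  n5: DF={n3,n7,n8}
  n6: DF={n8}
  n7: DF={n8}
  n8: DF=∅

φ for b: defs {n1,n6,n8}
  DF⁺ = {n1,n7,n8}

Answer: ["n1", "n7", "n8"]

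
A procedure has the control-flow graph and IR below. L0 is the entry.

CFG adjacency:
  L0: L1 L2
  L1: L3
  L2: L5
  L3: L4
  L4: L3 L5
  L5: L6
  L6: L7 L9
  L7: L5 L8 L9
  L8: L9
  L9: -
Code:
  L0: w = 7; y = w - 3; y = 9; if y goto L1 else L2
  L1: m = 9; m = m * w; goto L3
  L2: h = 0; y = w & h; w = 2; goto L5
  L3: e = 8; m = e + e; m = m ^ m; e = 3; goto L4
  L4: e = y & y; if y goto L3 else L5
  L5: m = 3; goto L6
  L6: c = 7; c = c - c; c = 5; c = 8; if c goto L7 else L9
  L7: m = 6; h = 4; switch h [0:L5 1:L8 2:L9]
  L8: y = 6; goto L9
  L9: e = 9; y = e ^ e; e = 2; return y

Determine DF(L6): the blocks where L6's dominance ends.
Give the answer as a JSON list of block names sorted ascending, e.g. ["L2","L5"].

Answer: ["L5"]

Analysis:
idom tree: L1←L0 L2←L0 L3←L1 L4←L3 L5←L0 L6←L5 L7←L6 L8←L7 L9←L6
Join-block Dom:
  L3: preds {L1,L4}: {L0,L1} ∩ {L0,L1,L3,L4} = {L0,L1}; idom=L1
  L5: preds {L2,L4,L7}: {L0,L2} ∩ {L0,L1,L3,L4} ∩ {L0,L5,L6,L7} = {L0}; idom=L0
  L9: preds {L6,L7,L8}: {L0,L5,L6} ∩ {L0,L5,L6,L7} ∩ {L0,L5,L6,L7,L8} = {L0,L5,L6}; idom=L6

DF walk-up:
  L3←L1: walk · to L1
  L3←L4: walk L4→L3 to L1
  L5←L2: walk L2 to L0
  L5←L4: walk L4→L3→L1 to L0
  L5←L7: walk L7→L6→L5 to L0
  L9←L6: walk · to L6
  L9←L7: walk L7 to L6
  L9←L8: walk L8→L7 to L6
  DF(L0)=∅
  DF(L1)={L5}
  DF(L2)={L5}
  DF(L3)={L3,L5}
  DF(L4)={L3,L5}
  DF(L5)={L5}
  DF(L6)={L5}
  DF(L7)={L5,L9}
  DF(L8)={L9}
  DF(L9)=∅

DF(L6) = ["L5"]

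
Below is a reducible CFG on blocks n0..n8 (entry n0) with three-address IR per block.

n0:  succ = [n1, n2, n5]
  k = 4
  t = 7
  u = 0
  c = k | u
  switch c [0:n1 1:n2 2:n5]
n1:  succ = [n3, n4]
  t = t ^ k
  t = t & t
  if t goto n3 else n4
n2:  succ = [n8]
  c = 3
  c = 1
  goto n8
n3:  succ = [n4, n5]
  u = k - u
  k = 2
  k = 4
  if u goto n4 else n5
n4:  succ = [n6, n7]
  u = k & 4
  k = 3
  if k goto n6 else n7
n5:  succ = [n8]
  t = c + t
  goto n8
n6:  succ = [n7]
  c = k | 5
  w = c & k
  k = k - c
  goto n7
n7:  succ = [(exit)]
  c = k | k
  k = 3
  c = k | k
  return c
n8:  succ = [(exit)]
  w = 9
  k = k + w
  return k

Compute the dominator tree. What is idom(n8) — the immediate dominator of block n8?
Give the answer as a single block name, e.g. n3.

idom tree: n1←n0 n2←n0 n3←n1 n4←n1 n5←n0 n6←n4 n7←n4 n8←n0
Join-block Dom:
  n4: preds {n1,n3}: {n0,n1} ∩ {n0,n1,n3} = {n0,n1}; idom=n1
  n5: preds {n0,n3}: {n0} ∩ {n0,n1,n3} = {n0}; idom=n0
  n7: preds {n4,n6}: {n0,n1,n4} ∩ {n0,n1,n4,n6} = {n0,n1,n4}; idom=n4
  n8: preds {n2,n5}: {n0,n2} ∩ {n0,n5} = {n0}; idom=n0

idom(n8) = n0

Answer: n0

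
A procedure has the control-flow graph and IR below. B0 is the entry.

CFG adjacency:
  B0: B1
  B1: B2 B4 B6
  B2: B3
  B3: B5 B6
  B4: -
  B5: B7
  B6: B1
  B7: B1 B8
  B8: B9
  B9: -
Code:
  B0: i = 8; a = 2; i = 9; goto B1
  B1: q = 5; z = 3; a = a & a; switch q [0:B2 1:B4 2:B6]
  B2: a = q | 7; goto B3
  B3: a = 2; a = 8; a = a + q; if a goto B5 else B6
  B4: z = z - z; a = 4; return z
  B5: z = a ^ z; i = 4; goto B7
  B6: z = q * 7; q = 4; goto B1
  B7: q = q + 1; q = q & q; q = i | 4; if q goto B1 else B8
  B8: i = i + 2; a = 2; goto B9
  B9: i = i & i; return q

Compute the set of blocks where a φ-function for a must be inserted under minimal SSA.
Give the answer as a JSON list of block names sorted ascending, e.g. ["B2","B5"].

idom tree: B1←B0 B2←B1 B3←B2 B4←B1 B5←B3 B6←B1 B7←B5 B8←B7 B9←B8
Dom at joins:
  B1: preds {B0,B6,B7}: {B0} ∩ {B0,B1,B6} ∩ {B0,B1,B2,B3,B5,B7} = {B0}; idom=B0
  B6: preds {B1,B3}: {B0,B1} ∩ {B0,B1,B2,B3} = {B0,B1}; idom=B1

DF walk-up:
  join B1 pred B0: · stop@B0
  join B1 pred B6: B6→B1 stop@B0
  join B1 pred B7: B7→B5→B3→B2→B1 stop@B0
  join B6 pred B1: · stop@B1
  join B6 pred B3: B3→B2 stop@B1
  DF(B0)=∅
  DF(B1)={B1}
  DF(B2)={B1,B6}
  DF(B3)={B1,B6}
  DF(B4)=∅
  DF(B5)={B1}
  DF(B6)={B1}
  DF(B7)={B1}
  DF(B8)=∅
  DF(B9)=∅

φ for a: defs {B0,B1,B2,B3,B4,B8}
  DF⁺ = {B1,B6}

Answer: ["B1", "B6"]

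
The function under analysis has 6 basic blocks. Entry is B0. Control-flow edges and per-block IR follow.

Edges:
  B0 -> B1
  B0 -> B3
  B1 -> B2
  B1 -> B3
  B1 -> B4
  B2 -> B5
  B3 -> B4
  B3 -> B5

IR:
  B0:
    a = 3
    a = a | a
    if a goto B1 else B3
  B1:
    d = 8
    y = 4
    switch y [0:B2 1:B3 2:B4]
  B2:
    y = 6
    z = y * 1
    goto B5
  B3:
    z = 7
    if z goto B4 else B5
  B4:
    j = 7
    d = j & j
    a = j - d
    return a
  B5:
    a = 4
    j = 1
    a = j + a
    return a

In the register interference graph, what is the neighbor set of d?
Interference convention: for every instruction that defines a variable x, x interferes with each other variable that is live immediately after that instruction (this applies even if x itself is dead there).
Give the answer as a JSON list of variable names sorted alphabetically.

Answer: ["j"]

Derivation:
Per-block:
  B0: {a} / ∅
  B1: {d,y} / ∅
  B2: {y,z} / ∅
  B3: {z} / ∅
  B4: {a,d,j} / ∅
  B5: {a,j} / ∅

Backward fixpoint:
  live B0: ∅→∅
  live B1: ∅→∅
  live B2: ∅→∅
  live B3: ∅→∅
  live B4: ∅→∅
  live B5: ∅→∅

Conflict graph:
  a: {j}
  d: {j}
  j: {a,d}
  y: ∅
  z: ∅

N(d) = ["j"]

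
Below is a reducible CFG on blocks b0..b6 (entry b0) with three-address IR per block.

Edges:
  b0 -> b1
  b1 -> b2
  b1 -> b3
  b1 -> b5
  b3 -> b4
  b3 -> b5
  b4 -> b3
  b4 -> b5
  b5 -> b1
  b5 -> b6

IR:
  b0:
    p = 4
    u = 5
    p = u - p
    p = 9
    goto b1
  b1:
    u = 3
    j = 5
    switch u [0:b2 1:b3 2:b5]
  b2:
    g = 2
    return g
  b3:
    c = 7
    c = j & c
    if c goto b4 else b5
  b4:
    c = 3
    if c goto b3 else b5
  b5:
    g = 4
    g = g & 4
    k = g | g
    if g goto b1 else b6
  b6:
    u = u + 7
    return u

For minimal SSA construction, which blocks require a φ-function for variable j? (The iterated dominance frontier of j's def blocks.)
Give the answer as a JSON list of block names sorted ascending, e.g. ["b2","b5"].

Answer: ["b1"]

Working:
idom tree: b1←b0 b2←b1 b3←b1 b4←b3 b5←b1 b6←b5
Join-block Dom:
  b1: preds {b0,b5}: {b0} ∩ {b0,b1,b5} = {b0}; idom=b0
  b3: preds {b1,b4}: {b0,b1} ∩ {b0,b1,b3,b4} = {b0,b1}; idom=b1
  b5: preds {b1,b3,b4}: {b0,b1} ∩ {b0,b1,b3} ∩ {b0,b1,b3,b4} = {b0,b1}; idom=b1

Frontier:
  join b1 pred b0: · stop@b0
  join b1 pred b5: b5→b1 stop@b0
  join b3 pred b1: · stop@b1
  join b3 pred b4: b4→b3 stop@b1
  join b5 pred b1: · stop@b1
  join b5 pred b3: b3 stop@b1
  join b5 pred b4: b4→b3 stop@b1
  b0 → ∅
  b1 → {b1}
  b2 → ∅
  b3 → {b3,b5}
  b4 → {b3,b5}
  b5 → {b1}
  b6 → ∅

φ for j: defs {b1}
  DF⁺ = {b1}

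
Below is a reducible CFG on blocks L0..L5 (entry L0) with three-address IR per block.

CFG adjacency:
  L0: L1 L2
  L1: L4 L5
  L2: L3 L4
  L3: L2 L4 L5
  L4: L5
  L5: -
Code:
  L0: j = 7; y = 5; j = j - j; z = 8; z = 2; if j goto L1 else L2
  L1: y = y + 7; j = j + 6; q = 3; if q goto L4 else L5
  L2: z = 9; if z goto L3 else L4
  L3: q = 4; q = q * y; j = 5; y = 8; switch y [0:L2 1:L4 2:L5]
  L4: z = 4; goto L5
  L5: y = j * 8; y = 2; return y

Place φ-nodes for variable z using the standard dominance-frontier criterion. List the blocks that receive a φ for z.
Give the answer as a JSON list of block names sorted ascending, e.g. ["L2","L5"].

Answer: ["L2", "L4", "L5"]

Working:
idom tree: L1←L0 L2←L0 L3←L2 L4←L0 L5←L0
Dom at joins:
  L2: preds {L0,L3}: {L0} ∩ {L0,L2,L3} = {L0}; idom=L0
  L4: preds {L1,L2,L3}: {L0,L1} ∩ {L0,L2} ∩ {L0,L2,L3} = {L0}; idom=L0
  L5: preds {L1,L3,L4}: {L0,L1} ∩ {L0,L2,L3} ∩ {L0,L4} = {L0}; idom=L0

Frontier:
  L2←L0: walk · to L0
  L2←L3: walk L3→L2 to L0
  L4←L1: walk L1 to L0
  L4←L2: walk L2 to L0
  L4←L3: walk L3→L2 to L0
  L5←L1: walk L1 to L0
  L5←L3: walk L3→L2 to L0
  L5←L4: walk L4 to L0
  DF(L0)=∅
  DF(L1)={L4,L5}
  DF(L2)={L2,L4,L5}
  DF(L3)={L2,L4,L5}
  DF(L4)={L5}
  DF(L5)=∅

φ for z: defs {L0,L2,L4}
  DF⁺ = {L2,L4,L5}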